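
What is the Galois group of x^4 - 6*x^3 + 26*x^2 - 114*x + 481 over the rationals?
The polynomial is an irreducible quartic over Q and its discriminant is 10999814400 = 104880^2, a perfect square, so the Galois group is contained in A_4. The resolvent cubic y^3 - 26*y^2 - 1240*y + 19712 splits completely over Q, which gives the Klein four-group V_4.

V_4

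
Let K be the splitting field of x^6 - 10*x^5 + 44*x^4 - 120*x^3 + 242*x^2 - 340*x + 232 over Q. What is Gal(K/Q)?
The polynomial f is an irreducible sextic over Q, so G = Gal(f/Q) is one of the 16 transitive subgroups 6T1, ..., 6T16 of S_6. The discriminant of f is -4014080000, which is not a perfect square, so G is not contained in A_6. The transitive groups of degree 6 not contained in A_6 are: C_6 (6T1, order 6), S_3 (6T2, order 6), D_6 (6T3, order 12), C_3 x S_3 (6T5, order 18), A_4 x C_2 (6T6, order 24), S_4 (6T8, order 24), S_3 x S_3 (6T9, order 36), S_4 x C_2 (6T11, order 48), (S_3 x S_3) : C_2 (6T13, order 72), PGL(2,5) (6T14, order 120), S_6 (6T16, order 720). By Dedekind's theorem, for a prime p not dividing disc(f) the degrees of the irreducible factors of f mod p form the cycle type of an element of G. Factoring f modulo the 22 such primes p <= 97 (skipping 2, 5, 7, which divide the discriminant), each new pattern first appears at: mod 3: f = (x^3 + 2x + 1)(x^3 + 2x^2 + 1), pattern 3+3; mod 13: f = (x + 5)(x + 10)(x^4 + x^3 + 5x^2 + 2x + 1), pattern 4+1+1; mod 37: f = (x^2 + 10x + 30)(x^2 + 26x + 6)(x^2 + 28x + 35), pattern 2+2+2; mod 43: f = (x + 1)(x + 25)(x^2 + 19x + 25)(x^2 + 31x + 40), pattern 2+2+1+1. No other pattern occurs in this range, so the set of observed cycle types is {3+3, 4+1+1, 2+2+2, 2+2+1+1}. The candidates containing elements of all these cycle types are S_4 (6T8) of order 24, S_4 x C_2 (6T11) of order 48, PGL(2,5) (6T14) of order 120, S_6 (6T16) of order 720; the others are excluded. The observed types are precisely the cycle types that occur in S_4 (6T8) (apart from the identity). Each of the other remaining candidates has further cycle types, and by the Chebotarev density theorem the matching factorization patterns would occur for a proportion of primes equal to their share of the group: S_4 x C_2 (6T11) additionally contains elements of type 6, 4+2, 2+1+1+1+1 (17 of its 48 elements, about 35% of primes); PGL(2,5) (6T14) additionally contains elements of type 6, 5+1 (44 of its 120 elements, about 37% of primes); S_6 (6T16) additionally contains elements of type 6, 5+1, 4+2, 3+2+1, 3+1+1+1, 2+1+1+1+1 (529 of its 720 elements, about 73% of primes). None of the 22 primes tested shows any such pattern (for each of these groups the chance of that is below 10^-4), which rules them out. Hence G = S_4 (6T8), of order 24.

6T8: S_4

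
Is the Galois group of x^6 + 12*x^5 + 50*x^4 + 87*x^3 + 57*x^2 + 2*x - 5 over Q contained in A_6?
The polynomial is irreducible of degree 6 over Q. Its discriminant is 30991489 = 5567^2, a perfect square. A Galois group lies in the alternating group exactly when the discriminant is a square in Q, so the Galois group (PSL(2,5)) is contained in A_6.

Yes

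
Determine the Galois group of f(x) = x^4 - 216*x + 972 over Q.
The polynomial is an irreducible quartic over Q and its discriminant is 176319369216 = 419904^2, a perfect square, so the Galois group is contained in A_4. The resolvent cubic y^3 - 3888*y - 46656 is irreducible over Q. An irreducible resolvent with square discriminant gives A_4.

A_4, the alternating group on 4 letters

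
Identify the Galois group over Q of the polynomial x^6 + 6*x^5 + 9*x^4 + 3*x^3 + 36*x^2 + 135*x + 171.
6T1: C_6

The polynomial f is an irreducible sextic over Q, so G = Gal(f/Q) is one of the 16 transitive subgroups 6T1, ..., 6T16 of S_6. The discriminant of f is -63822230816067, which is not a perfect square, so G is not contained in A_6. The transitive groups of degree 6 not contained in A_6 are: C_6 (6T1, order 6), S_3 (6T2, order 6), D_6 (6T3, order 12), C_3 x S_3 (6T5, order 18), A_4 x C_2 (6T6, order 24), S_4 (6T8, order 24), S_3 x S_3 (6T9, order 36), S_4 x C_2 (6T11, order 48), (S_3 x S_3) : C_2 (6T13, order 72), PGL(2,5) (6T14, order 120), S_6 (6T16, order 720). By Dedekind's theorem, for a prime p not dividing disc(f) the degrees of the irreducible factors of f mod p form the cycle type of an element of G. Factoring f modulo the 37 such primes p <= 173 (skipping 3, 19, 37, which divide the discriminant), each new pattern first appears at: mod 2: f = (x^6 + x^4 + x^3 + x + 1), pattern 6; mod 7: f = (x^3 + 3x^2 + x + 4)(x^3 + 3x^2 + 6x + 6), pattern 3+3; mod 17: f = (x^2 + 7)(x^2 + 2x + 12)(x^2 + 4x + 16), pattern 2+2+2; mod 73: f = (x + 1)(x + 16)(x + 29)(x + 46)(x + 65)(x + 68), pattern 1+1+1+1+1+1. No other pattern occurs in this range, so the set of observed cycle types is {6, 3+3, 2+2+2, 1+1+1+1+1+1}. The candidates containing elements of all these cycle types are C_6 (6T1) of order 6, D_6 (6T3) of order 12, C_3 x S_3 (6T5) of order 18, A_4 x C_2 (6T6) of order 24, S_3 x S_3 (6T9) of order 36, S_4 x C_2 (6T11) of order 48, (S_3 x S_3) : C_2 (6T13) of order 72, PGL(2,5) (6T14) of order 120, S_6 (6T16) of order 720; the others are excluded. The observed types are precisely the cycle types that occur in C_6 (6T1). Each of the other remaining candidates has further cycle types, and by the Chebotarev density theorem the matching factorization patterns would occur for a proportion of primes equal to their share of the group: D_6 (6T3) additionally contains elements of type 2+2+1+1 (3 of its 12 elements, about 25% of primes); C_3 x S_3 (6T5) additionally contains elements of type 3+1+1+1 (4 of its 18 elements, about 22% of primes); A_4 x C_2 (6T6) additionally contains elements of type 2+2+1+1, 2+1+1+1+1 (6 of its 24 elements, about 25% of primes); S_3 x S_3 (6T9) additionally contains elements of type 3+1+1+1, 2+2+1+1 (13 of its 36 elements, about 36% of primes); S_4 x C_2 (6T11) additionally contains elements of type 4+2, 4+1+1, 2+2+1+1, 2+1+1+1+1 (24 of its 48 elements, about 50% of primes); (S_3 x S_3) : C_2 (6T13) additionally contains elements of type 4+2, 3+2+1, 3+1+1+1, 2+2+1+1, 2+1+1+1+1 (49 of its 72 elements, about 68% of primes); PGL(2,5) (6T14) additionally contains elements of type 5+1, 4+1+1, 2+2+1+1 (69 of its 120 elements, about 58% of primes); S_6 (6T16) additionally contains elements of type 5+1, 4+2, 4+1+1, 3+2+1, 3+1+1+1, 2+2+1+1, 2+1+1+1+1 (544 of its 720 elements, about 76% of primes). None of the 37 primes tested shows any such pattern (for each of these groups the chance of that is below 10^-4), which rules them out. Hence G = C_6 (6T1), of order 6.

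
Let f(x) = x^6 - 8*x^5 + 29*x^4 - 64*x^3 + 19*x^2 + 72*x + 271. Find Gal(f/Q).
The polynomial f is an irreducible sextic over Q, so G = Gal(f/Q) is one of the 16 transitive subgroups 6T1, ..., 6T16 of S_6. The discriminant of f is 564385546240000 = 23756800^2, a perfect square, so G is contained in A_6. The transitive groups of degree 6 contained in A_6 are: A_4 (6T4, order 12), S_4 (6T7, order 24), (C_3 x C_3) : C_4 (6T10, order 36), PSL(2,5) (6T12, order 60), A_6 (6T15, order 360). By Dedekind's theorem, for a prime p not dividing disc(f) the degrees of the irreducible factors of f mod p form the cycle type of an element of G. Factoring f modulo the 19 such primes p <= 79 (skipping 2, 5, 29, which divide the discriminant), each new pattern first appears at: mod 3: f = (x^2 + x + 2)(x^4 + 2x + 2), pattern 4+2; mod 11: f = (x^3 + 7x + 10)(x^3 + 3x^2 + 4), pattern 3+3; mod 19: f = (x + 13)(x + 15)(x^2 + 9x + 10)(x^2 + 12x + 2), pattern 2+2+1+1; mod 61: f = (x + 4)(x + 37)(x + 51)(x^3 + 22x^2 + 36x + 25), pattern 3+1+1+1. No other pattern occurs in this range, so the set of observed cycle types is {4+2, 3+3, 2+2+1+1, 3+1+1+1}. The candidates containing elements of all these cycle types are (C_3 x C_3) : C_4 (6T10) of order 36, A_6 (6T15) of order 360; the others are excluded. The observed types are precisely the cycle types that occur in (C_3 x C_3) : C_4 (6T10) (apart from the identity). Each of the other remaining candidates has further cycle types, and by the Chebotarev density theorem the matching factorization patterns would occur for a proportion of primes equal to their share of the group: A_6 (6T15) additionally contains elements of type 5+1 (144 of its 360 elements, about 40% of primes). None of the 19 primes tested shows any such pattern (for each of these groups the chance of that is below 10^-4), which rules them out. Hence G = (C_3 x C_3) : C_4 (6T10), of order 36.

(C_3 x C_3) : C_4 (also written G36+)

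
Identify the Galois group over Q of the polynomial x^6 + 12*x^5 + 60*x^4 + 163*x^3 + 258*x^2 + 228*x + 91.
The polynomial f is an irreducible sextic over Q, so G = Gal(f/Q) is one of the 16 transitive subgroups 6T1, ..., 6T16 of S_6. The discriminant of f is -177147, which is not a perfect square, so G is not contained in A_6. The transitive groups of degree 6 not contained in A_6 are: C_6 (6T1, order 6), S_3 (6T2, order 6), D_6 (6T3, order 12), C_3 x S_3 (6T5, order 18), A_4 x C_2 (6T6, order 24), S_4 (6T8, order 24), S_3 x S_3 (6T9, order 36), S_4 x C_2 (6T11, order 48), (S_3 x S_3) : C_2 (6T13, order 72), PGL(2,5) (6T14, order 120), S_6 (6T16, order 720). By Dedekind's theorem, for a prime p not dividing disc(f) the degrees of the irreducible factors of f mod p form the cycle type of an element of G. Factoring f modulo the 33 such primes p <= 139 (skipping 3, which divides the discriminant), each new pattern first appears at: mod 2: f = (x^6 + x^3 + 1), pattern 6; mod 7: f = (x)(x + 1)(x + 5)(x^3 + 6x^2 + 5x + 5), pattern 3+1+1+1; mod 17: f = (x^2 + 3)(x^2 + 3x + 9)(x^2 + 9x + 4), pattern 2+2+2; mod 19: f = (x^3 + 6x^2 + 12x + 2)(x^3 + 6x^2 + 12x + 17), pattern 3+3; mod 73: f = (x + 44)(x + 45)(x + 46)(x + 53)(x + 54)(x + 62), pattern 1+1+1+1+1+1. No other pattern occurs in this range, so the set of observed cycle types is {6, 3+1+1+1, 2+2+2, 3+3, 1+1+1+1+1+1}. The candidates containing elements of all these cycle types are C_3 x S_3 (6T5) of order 18, S_3 x S_3 (6T9) of order 36, (S_3 x S_3) : C_2 (6T13) of order 72, S_6 (6T16) of order 720; the others are excluded. The observed types are precisely the cycle types that occur in C_3 x S_3 (6T5). Each of the other remaining candidates has further cycle types, and by the Chebotarev density theorem the matching factorization patterns would occur for a proportion of primes equal to their share of the group: S_3 x S_3 (6T9) additionally contains elements of type 2+2+1+1 (9 of its 36 elements, about 25% of primes); (S_3 x S_3) : C_2 (6T13) additionally contains elements of type 4+2, 3+2+1, 2+2+1+1, 2+1+1+1+1 (45 of its 72 elements, about 62% of primes); S_6 (6T16) additionally contains elements of type 5+1, 4+2, 4+1+1, 3+2+1, 2+2+1+1, 2+1+1+1+1 (504 of its 720 elements, about 70% of primes). None of the 33 primes tested shows any such pattern (for each of these groups the chance of that is below 10^-4), which rules them out. Hence G = C_3 x S_3 (6T5), of order 18.

C_3 x S_3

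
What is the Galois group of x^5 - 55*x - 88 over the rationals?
The polynomial f is an irreducible quintic over Q, so G = Gal(f/Q) is a transitive subgroup of S_5: one of C_5 (5T1, order 5), D_5 (5T2, order 10), F_20 (5T3, order 20), A_5 (5T4, order 60) or S_5 (5T5, order 120). The discriminant of f is 58564000000 = 242000^2, a perfect square, so G is contained in A_5. The transitive groups of degree 5 contained in A_5 are: C_5 (5T1, order 5), D_5 (5T2, order 10), A_5 (5T4, order 60). By Dedekind's theorem, for a prime p not dividing disc(f) the degrees of the irreducible factors of f mod p form the cycle type of an element of G. Factoring f modulo the 3 such primes p <= 13 (skipping 2, 5, 11, which divide the discriminant), each new pattern first appears at: mod 3: f = (x^5 + 2x + 2), pattern 5; mod 13: f = (x + 5)(x + 7)(x^3 + x^2 + 5x + 9), pattern 3+1+1. No other pattern occurs in this range, so the set of observed cycle types is {5, 3+1+1}. Among the candidates above, the only group containing elements of all these cycle types is A_5 (5T4) — each of C_5 (5T1), D_5 (5T2) lacks at least one of them. Hence G = A_5 (5T4), of order 60.

A_5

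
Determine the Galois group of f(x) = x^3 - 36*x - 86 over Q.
S_3 (also written S3)

The polynomial is an irreducible cubic over Q and its discriminant is -13068, which is not a perfect square. For an irreducible cubic, a non-square discriminant gives Galois group S_3.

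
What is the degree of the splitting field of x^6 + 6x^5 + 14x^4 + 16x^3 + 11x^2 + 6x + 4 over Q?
The degree of the splitting field over Q equals the order of the Galois group, so first determine the group. The polynomial f is an irreducible sextic over Q, so G = Gal(f/Q) is one of the 16 transitive subgroups 6T1, ..., 6T16 of S_6. The discriminant of f is -5120000, which is not a perfect square, so G is not contained in A_6. The transitive groups of degree 6 not contained in A_6 are: C_6 (6T1, order 6), S_3 (6T2, order 6), D_6 (6T3, order 12), C_3 x S_3 (6T5, order 18), A_4 x C_2 (6T6, order 24), S_4 (6T8, order 24), S_3 x S_3 (6T9, order 36), S_4 x C_2 (6T11, order 48), (S_3 x S_3) : C_2 (6T13, order 72), PGL(2,5) (6T14, order 120), S_6 (6T16, order 720). By Dedekind's theorem, for a prime p not dividing disc(f) the degrees of the irreducible factors of f mod p form the cycle type of an element of G. Factoring f modulo the 22 such primes p <= 89 (skipping 2, 5, which divide the discriminant), each new pattern first appears at: mod 3: f = (x^3 + x^2 + 2x + 1)(x^3 + 2x^2 + x + 1), pattern 3+3; mod 7: f = (x^2 + x + 6)(x^2 + 2x + 3)(x^2 + 3x + 1), pattern 2+2+2; mod 13: f = (x + 5)(x + 10)(x^4 + 4x^3 + 8x^2 + 8x + 11), pattern 4+1+1; mod 43: f = (x + 13)(x + 32)(x^2 + 2x + 5)(x^2 + 2x + 11), pattern 2+2+1+1. No other pattern occurs in this range, so the set of observed cycle types is {3+3, 2+2+2, 4+1+1, 2+2+1+1}. The candidates containing elements of all these cycle types are S_4 (6T8) of order 24, S_4 x C_2 (6T11) of order 48, PGL(2,5) (6T14) of order 120, S_6 (6T16) of order 720; the others are excluded. The observed types are precisely the cycle types that occur in S_4 (6T8) (apart from the identity). Each of the other remaining candidates has further cycle types, and by the Chebotarev density theorem the matching factorization patterns would occur for a proportion of primes equal to their share of the group: S_4 x C_2 (6T11) additionally contains elements of type 6, 4+2, 2+1+1+1+1 (17 of its 48 elements, about 35% of primes); PGL(2,5) (6T14) additionally contains elements of type 6, 5+1 (44 of its 120 elements, about 37% of primes); S_6 (6T16) additionally contains elements of type 6, 5+1, 4+2, 3+2+1, 3+1+1+1, 2+1+1+1+1 (529 of its 720 elements, about 73% of primes). None of the 22 primes tested shows any such pattern (for each of these groups the chance of that is below 10^-4), which rules them out. Hence G = S_4 (6T8), of order 24. The Galois group S_4 (6T8) has order 24, so the splitting field has degree 24 over Q.

24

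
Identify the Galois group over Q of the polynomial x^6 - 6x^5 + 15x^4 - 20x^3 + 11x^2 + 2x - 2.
The polynomial f is an irreducible sextic over Q, so G = Gal(f/Q) is one of the 16 transitive subgroups 6T1, ..., 6T16 of S_6. The discriminant of f is -3356224, which is not a perfect square, so G is not contained in A_6. The transitive groups of degree 6 not contained in A_6 are: C_6 (6T1, order 6), S_3 (6T2, order 6), D_6 (6T3, order 12), C_3 x S_3 (6T5, order 18), A_4 x C_2 (6T6, order 24), S_4 (6T8, order 24), S_3 x S_3 (6T9, order 36), S_4 x C_2 (6T11, order 48), (S_3 x S_3) : C_2 (6T13, order 72), PGL(2,5) (6T14, order 120), S_6 (6T16, order 720). By Dedekind's theorem, for a prime p not dividing disc(f) the degrees of the irreducible factors of f mod p form the cycle type of an element of G. Factoring f modulo the 67 such primes p <= 347 (skipping 2, 229, which divide the discriminant), each new pattern first appears at: mod 3: f = (x^6 + x^3 + 2x^2 + 2x + 1), pattern 6; mod 5: f = (x^3 + 4x + 3)(x^3 + 4x^2 + x + 1), pattern 3+3; mod 7: f = (x + 1)(x + 4)(x^4 + 3x^3 + 3x^2 + 2x + 3), pattern 4+1+1; mod 13: f = (x^2 + 11x + 6)(x^4 + 9x^3 + x^2 + 6x + 4), pattern 4+2; mod 23: f = (x^2 + 3x + 14)(x^2 + 16x + 1)(x^2 + 21x + 13), pattern 2+2+2; mod 29: f = (x + 9)(x + 18)(x^2 + 26x + 9)(x^2 + 28x + 7), pattern 2+2+1+1; mod 193: f = (x + 5)(x + 43)(x + 93)(x + 98)(x + 148)(x + 186), pattern 1+1+1+1+1+1; mod 347: f = (x + 2)(x + 150)(x + 195)(x + 343)(x^2 + 345x + 256), pattern 2+1+1+1+1. No other pattern occurs in this range, so the set of observed cycle types is {6, 3+3, 4+1+1, 4+2, 2+2+2, 2+2+1+1, 1+1+1+1+1+1, 2+1+1+1+1}. The candidates containing elements of all these cycle types are S_4 x C_2 (6T11) of order 48, S_6 (6T16) of order 720; the others are excluded. The observed types are precisely the cycle types that occur in S_4 x C_2 (6T11). Each of the other remaining candidates has further cycle types, and by the Chebotarev density theorem the matching factorization patterns would occur for a proportion of primes equal to their share of the group: S_6 (6T16) additionally contains elements of type 5+1, 3+2+1, 3+1+1+1 (304 of its 720 elements, about 42% of primes). None of the 67 primes tested shows any such pattern (for each of these groups the chance of that is below 10^-4), which rules them out. Hence G = S_4 x C_2 (6T11), of order 48.

S_4 x C_2 (order 48)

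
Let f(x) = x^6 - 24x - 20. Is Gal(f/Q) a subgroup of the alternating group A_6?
The polynomial is irreducible of degree 6 over Q. Its discriminant is 746496000000 = 864000^2, a perfect square. A Galois group lies in the alternating group exactly when the discriminant is a square in Q, so the Galois group (A_6) is contained in A_6.

Yes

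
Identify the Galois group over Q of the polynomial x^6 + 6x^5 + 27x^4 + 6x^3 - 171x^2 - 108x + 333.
The polynomial f is an irreducible sextic over Q, so G = Gal(f/Q) is one of the 16 transitive subgroups 6T1, ..., 6T16 of S_6. The discriminant of f is 407330802770688, which is not a perfect square, so G is not contained in A_6. The transitive groups of degree 6 not contained in A_6 are: C_6 (6T1, order 6), S_3 (6T2, order 6), D_6 (6T3, order 12), C_3 x S_3 (6T5, order 18), A_4 x C_2 (6T6, order 24), S_4 (6T8, order 24), S_3 x S_3 (6T9, order 36), S_4 x C_2 (6T11, order 48), (S_3 x S_3) : C_2 (6T13, order 72), PGL(2,5) (6T14, order 120), S_6 (6T16, order 720). By Dedekind's theorem, for a prime p not dividing disc(f) the degrees of the irreducible factors of f mod p form the cycle type of an element of G. Factoring f modulo the 22 such primes p <= 97 (skipping 2, 3, 37, which divide the discriminant), each new pattern first appears at: mod 5: f = (x^6 + x^5 + 2x^4 + x^3 + 4x^2 + 2x + 3), pattern 6; mod 11: f = (x + 1)(x + 2)(x^2 + x + 4)(x^2 + 2x + 10), pattern 2+2+1+1; mod 13: f = (x + 1)(x + 4)(x + 11)(x^3 + 3x^2 + 11x + 12), pattern 3+1+1+1; mod 31: f = (x^2 + 14x + 23)(x^2 + 24x + 7)(x^2 + 30x + 9), pattern 2+2+2; mod 97: f = (x^3 + 3x^2 + 46x + 66)(x^3 + 3x^2 + 69x + 80), pattern 3+3. No other pattern occurs in this range, so the set of observed cycle types is {6, 2+2+1+1, 3+1+1+1, 2+2+2, 3+3}. The candidates containing elements of all these cycle types are S_3 x S_3 (6T9) of order 36, (S_3 x S_3) : C_2 (6T13) of order 72, S_6 (6T16) of order 720; the others are excluded. The observed types are precisely the cycle types that occur in S_3 x S_3 (6T9) (apart from the identity). Each of the other remaining candidates has further cycle types, and by the Chebotarev density theorem the matching factorization patterns would occur for a proportion of primes equal to their share of the group: (S_3 x S_3) : C_2 (6T13) additionally contains elements of type 4+2, 3+2+1, 2+1+1+1+1 (36 of its 72 elements, about 50% of primes); S_6 (6T16) additionally contains elements of type 5+1, 4+2, 4+1+1, 3+2+1, 2+1+1+1+1 (459 of its 720 elements, about 64% of primes). None of the 22 primes tested shows any such pattern (for each of these groups the chance of that is below 10^-4), which rules them out. Hence G = S_3 x S_3 (6T9), of order 36.

S_3 x S_3, the direct product S_3 x S_3 in its degree-6 action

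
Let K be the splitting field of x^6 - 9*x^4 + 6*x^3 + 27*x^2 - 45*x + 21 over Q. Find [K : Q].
18

The degree of the splitting field over Q equals the order of the Galois group, so first determine the group. The polynomial f is an irreducible sextic over Q, so G = Gal(f/Q) is one of the 16 transitive subgroups 6T1, ..., 6T16 of S_6. The discriminant of f is -51195483, which is not a perfect square, so G is not contained in A_6. The transitive groups of degree 6 not contained in A_6 are: C_6 (6T1, order 6), S_3 (6T2, order 6), D_6 (6T3, order 12), C_3 x S_3 (6T5, order 18), A_4 x C_2 (6T6, order 24), S_4 (6T8, order 24), S_3 x S_3 (6T9, order 36), S_4 x C_2 (6T11, order 48), (S_3 x S_3) : C_2 (6T13, order 72), PGL(2,5) (6T14, order 120), S_6 (6T16, order 720). By Dedekind's theorem, for a prime p not dividing disc(f) the degrees of the irreducible factors of f mod p form the cycle type of an element of G. Factoring f modulo the 33 such primes p <= 149 (skipping 3, 17, which divide the discriminant), each new pattern first appears at: mod 2: f = (x^6 + x^4 + x^2 + x + 1), pattern 6; mod 7: f = (x)(x + 2)(x + 5)(x^3 + 2x + 6), pattern 3+1+1+1; mod 19: f = (x^3 + 11x + 14)(x^3 + 18x + 11), pattern 3+3; mod 53: f = (x^2 + 19)(x^2 + 6x + 30)(x^2 + 47x + 31), pattern 2+2+2; mod 73: f = (x + 9)(x + 10)(x + 24)(x + 54)(x + 55)(x + 67), pattern 1+1+1+1+1+1. No other pattern occurs in this range, so the set of observed cycle types is {6, 3+1+1+1, 3+3, 2+2+2, 1+1+1+1+1+1}. The candidates containing elements of all these cycle types are C_3 x S_3 (6T5) of order 18, S_3 x S_3 (6T9) of order 36, (S_3 x S_3) : C_2 (6T13) of order 72, S_6 (6T16) of order 720; the others are excluded. The observed types are precisely the cycle types that occur in C_3 x S_3 (6T5). Each of the other remaining candidates has further cycle types, and by the Chebotarev density theorem the matching factorization patterns would occur for a proportion of primes equal to their share of the group: S_3 x S_3 (6T9) additionally contains elements of type 2+2+1+1 (9 of its 36 elements, about 25% of primes); (S_3 x S_3) : C_2 (6T13) additionally contains elements of type 4+2, 3+2+1, 2+2+1+1, 2+1+1+1+1 (45 of its 72 elements, about 62% of primes); S_6 (6T16) additionally contains elements of type 5+1, 4+2, 4+1+1, 3+2+1, 2+2+1+1, 2+1+1+1+1 (504 of its 720 elements, about 70% of primes). None of the 33 primes tested shows any such pattern (for each of these groups the chance of that is below 10^-4), which rules them out. Hence G = C_3 x S_3 (6T5), of order 18. The Galois group C_3 x S_3 (6T5) has order 18, so the splitting field has degree 18 over Q.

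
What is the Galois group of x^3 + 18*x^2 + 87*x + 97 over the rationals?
3T1: C_3

The polynomial is an irreducible cubic over Q and its discriminant is 35721 = 189^2, a perfect square. For an irreducible cubic, a square discriminant forces the Galois group to be A_3, the cyclic group of order 3.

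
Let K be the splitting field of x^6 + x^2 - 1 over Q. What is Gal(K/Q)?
S_4 (also written S4+)

The polynomial f is an irreducible sextic over Q, so G = Gal(f/Q) is one of the 16 transitive subgroups 6T1, ..., 6T16 of S_6. The discriminant of f is 61504 = 248^2, a perfect square, so G is contained in A_6. The transitive groups of degree 6 contained in A_6 are: A_4 (6T4, order 12), S_4 (6T7, order 24), (C_3 x C_3) : C_4 (6T10, order 36), PSL(2,5) (6T12, order 60), A_6 (6T15, order 360). By Dedekind's theorem, for a prime p not dividing disc(f) the degrees of the irreducible factors of f mod p form the cycle type of an element of G. Factoring f modulo the 79 such primes p <= 419 (skipping 2, 31, which divide the discriminant), each new pattern first appears at: mod 3: f = (x^2 + 1)(x^4 + 2x^2 + 2), pattern 4+2; mod 5: f = (x^3 + x^2 + 3x + 4)(x^3 + 4x^2 + 3x + 1), pattern 3+3; mod 11: f = (x + 3)(x + 8)(x^2 + 4x + 7)(x^2 + 7x + 7), pattern 2+2+1+1; mod 67: f = (x + 2)(x + 3)(x + 11)(x + 56)(x + 64)(x + 65), pattern 1+1+1+1+1+1. No other pattern occurs in this range, so the set of observed cycle types is {4+2, 3+3, 2+2+1+1, 1+1+1+1+1+1}. The candidates containing elements of all these cycle types are S_4 (6T7) of order 24, (C_3 x C_3) : C_4 (6T10) of order 36, A_6 (6T15) of order 360; the others are excluded. The observed types are precisely the cycle types that occur in S_4 (6T7). Each of the other remaining candidates has further cycle types, and by the Chebotarev density theorem the matching factorization patterns would occur for a proportion of primes equal to their share of the group: (C_3 x C_3) : C_4 (6T10) additionally contains elements of type 3+1+1+1 (4 of its 36 elements, about 11% of primes); A_6 (6T15) additionally contains elements of type 5+1, 3+1+1+1 (184 of its 360 elements, about 51% of primes). None of the 79 primes tested shows any such pattern (for each of these groups the chance of that is below 10^-4), which rules them out. Hence G = S_4 (6T7), of order 24.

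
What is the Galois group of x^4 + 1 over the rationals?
V_4 (also written V4)

The polynomial is an irreducible quartic over Q and its discriminant is 256 = 16^2, a perfect square, so the Galois group is contained in A_4. The resolvent cubic y^3 - 4*y splits completely over Q, which gives the Klein four-group V_4.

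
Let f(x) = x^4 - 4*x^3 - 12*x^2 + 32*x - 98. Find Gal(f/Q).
D_4 (also written D4)

The polynomial is an irreducible quartic over Q and its discriminant is -544195584, which is not a perfect square, so the Galois group is not contained in A_4. The resolvent cubic y^3 + 12*y^2 + 264*y + 5248 has exactly one rational root, so the Galois group is C_4 or D_4. The quartic remains irreducible over Q(sqrt(disc)), so the group is D_4.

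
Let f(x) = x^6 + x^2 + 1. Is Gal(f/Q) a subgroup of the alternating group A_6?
No

The polynomial is irreducible of degree 6 over Q. Its discriminant is -61504, which is not a perfect square. A Galois group lies in the alternating group exactly when the discriminant is a square in Q, so the Galois group (S_4 x C_2) is not contained in A_6.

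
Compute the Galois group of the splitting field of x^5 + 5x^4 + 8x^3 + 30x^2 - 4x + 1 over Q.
S_5, the symmetric group on 5 letters

The polynomial f is an irreducible quintic over Q, so G = Gal(f/Q) is a transitive subgroup of S_5: one of C_5 (5T1, order 5), D_5 (5T2, order 10), F_20 (5T3, order 20), A_5 (5T4, order 60) or S_5 (5T5, order 120). The discriminant of f is 2019549349, which is not a perfect square, so G is not contained in A_5. The transitive groups of degree 5 not contained in A_5 are: F_20 (5T3, order 20), S_5 (5T5, order 120). By Dedekind's theorem, for a prime p not dividing disc(f) the degrees of the irreducible factors of f mod p form the cycle type of an element of G. Factoring f modulo the first such prime p = 2, each new pattern first appears at: mod 2: f = (x^2 + x + 1)(x^3 + x + 1), pattern 3+2. No other pattern occurs in this range, so the set of observed cycle types is {3+2}. Among the candidates above, the only group containing elements of all these cycle types is S_5 (5T5) — F_20 (5T3) lacks at least one of them. Hence G = S_5 (5T5), of order 120.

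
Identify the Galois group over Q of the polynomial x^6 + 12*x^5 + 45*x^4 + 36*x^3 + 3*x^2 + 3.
S_3 (order 6)

The polynomial f is an irreducible sextic over Q, so G = Gal(f/Q) is one of the 16 transitive subgroups 6T1, ..., 6T16 of S_6. The discriminant of f is -860859187200, which is not a perfect square, so G is not contained in A_6. The transitive groups of degree 6 not contained in A_6 are: C_6 (6T1, order 6), S_3 (6T2, order 6), D_6 (6T3, order 12), C_3 x S_3 (6T5, order 18), A_4 x C_2 (6T6, order 24), S_4 (6T8, order 24), S_3 x S_3 (6T9, order 36), S_4 x C_2 (6T11, order 48), (S_3 x S_3) : C_2 (6T13, order 72), PGL(2,5) (6T14, order 120), S_6 (6T16, order 720). By Dedekind's theorem, for a prime p not dividing disc(f) the degrees of the irreducible factors of f mod p form the cycle type of an element of G. Factoring f modulo the 23 such primes p <= 103 (skipping 2, 3, 5, 31, which divide the discriminant), each new pattern first appears at: mod 7: f = (x^3 + x^2 + 3x + 5)(x^3 + 4x^2 + 3x + 2), pattern 3+3; mod 11: f = (x^2 + x + 4)(x^2 + 2x + 10)(x^2 + 9x + 2), pattern 2+2+2; mod 43: f = (x + 3)(x + 4)(x + 6)(x + 20)(x + 27)(x + 38), pattern 1+1+1+1+1+1. No other pattern occurs in this range, so the set of observed cycle types is {3+3, 2+2+2, 1+1+1+1+1+1}. The candidates containing elements of all these cycle types are C_6 (6T1) of order 6, S_3 (6T2) of order 6, D_6 (6T3) of order 12, C_3 x S_3 (6T5) of order 18, A_4 x C_2 (6T6) of order 24, S_4 (6T8) of order 24, S_3 x S_3 (6T9) of order 36, S_4 x C_2 (6T11) of order 48, (S_3 x S_3) : C_2 (6T13) of order 72, PGL(2,5) (6T14) of order 120, S_6 (6T16) of order 720; the others are excluded. The observed types are precisely the cycle types that occur in S_3 (6T2). Each of the other remaining candidates has further cycle types, and by the Chebotarev density theorem the matching factorization patterns would occur for a proportion of primes equal to their share of the group: C_6 (6T1) additionally contains elements of type 6 (2 of its 6 elements, about 33% of primes); D_6 (6T3) additionally contains elements of type 6, 2+2+1+1 (5 of its 12 elements, about 42% of primes); C_3 x S_3 (6T5) additionally contains elements of type 6, 3+1+1+1 (10 of its 18 elements, about 56% of primes); A_4 x C_2 (6T6) additionally contains elements of type 6, 2+2+1+1, 2+1+1+1+1 (14 of its 24 elements, about 58% of primes); S_4 (6T8) additionally contains elements of type 4+1+1, 2+2+1+1 (9 of its 24 elements, about 38% of primes); S_3 x S_3 (6T9) additionally contains elements of type 6, 3+1+1+1, 2+2+1+1 (25 of its 36 elements, about 69% of primes); S_4 x C_2 (6T11) additionally contains elements of type 6, 4+2, 4+1+1, 2+2+1+1, 2+1+1+1+1 (32 of its 48 elements, about 67% of primes); (S_3 x S_3) : C_2 (6T13) additionally contains elements of type 6, 4+2, 3+2+1, 3+1+1+1, 2+2+1+1, 2+1+1+1+1 (61 of its 72 elements, about 85% of primes); PGL(2,5) (6T14) additionally contains elements of type 6, 5+1, 4+1+1, 2+2+1+1 (89 of its 120 elements, about 74% of primes); S_6 (6T16) additionally contains elements of type 6, 5+1, 4+2, 4+1+1, 3+2+1, 3+1+1+1, 2+2+1+1, 2+1+1+1+1 (664 of its 720 elements, about 92% of primes). None of the 23 primes tested shows any such pattern (for each of these groups the chance of that is below 10^-4), which rules them out. Hence G = S_3 (6T2), of order 6.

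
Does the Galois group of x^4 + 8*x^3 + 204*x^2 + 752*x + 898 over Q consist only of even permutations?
The polynomial is irreducible of degree 4 over Q. Its discriminant is 2613227194368, which is not a perfect square. A Galois group lies in the alternating group exactly when the discriminant is a square in Q, so the Galois group (C_4) is not contained in A_4.

No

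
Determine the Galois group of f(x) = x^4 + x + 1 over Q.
The polynomial is an irreducible quartic over Q and its discriminant is 229, which is not a perfect square, so the Galois group is not contained in A_4. The resolvent cubic y^3 - 4*y - 1 is irreducible over Q. An irreducible resolvent with non-square discriminant gives S_4.

S_4, the symmetric group on 4 letters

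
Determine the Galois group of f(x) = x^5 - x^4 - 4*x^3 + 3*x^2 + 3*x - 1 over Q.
C_5 (also written C5)

The polynomial f is an irreducible quintic over Q, so G = Gal(f/Q) is a transitive subgroup of S_5: one of C_5 (5T1, order 5), D_5 (5T2, order 10), F_20 (5T3, order 20), A_5 (5T4, order 60) or S_5 (5T5, order 120). The discriminant of f is 14641 = 121^2, a perfect square, so G is contained in A_5. The transitive groups of degree 5 contained in A_5 are: C_5 (5T1, order 5), D_5 (5T2, order 10), A_5 (5T4, order 60). By Dedekind's theorem, for a prime p not dividing disc(f) the degrees of the irreducible factors of f mod p form the cycle type of an element of G. Factoring f modulo the 14 such primes p <= 47 (skipping 11, which divides the discriminant), each new pattern first appears at: mod 2: f = (x^5 + x^4 + x^2 + x + 1), pattern 5; mod 23: f = (x + 4)(x + 6)(x + 10)(x + 11)(x + 14), pattern 1+1+1+1+1. No other pattern occurs in this range, so the set of observed cycle types is {5, 1+1+1+1+1}. The candidates containing elements of all these cycle types are C_5 (5T1) of order 5, D_5 (5T2) of order 10, A_5 (5T4) of order 60; the others are excluded. The observed types are precisely the cycle types that occur in C_5 (5T1). Each of the other remaining candidates has further cycle types, and by the Chebotarev density theorem the matching factorization patterns would occur for a proportion of primes equal to their share of the group: D_5 (5T2) additionally contains elements of type 2+2+1 (5 of its 10 elements, about 50% of primes); A_5 (5T4) additionally contains elements of type 3+1+1, 2+2+1 (35 of its 60 elements, about 58% of primes). None of the 14 primes tested shows any such pattern (for each of these groups the chance of that is below 10^-4), which rules them out. Hence G = C_5 (5T1), of order 5.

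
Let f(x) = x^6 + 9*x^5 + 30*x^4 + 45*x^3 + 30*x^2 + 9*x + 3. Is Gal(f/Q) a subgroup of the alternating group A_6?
No

The polynomial is irreducible of degree 6 over Q. Its discriminant is -34992, which is not a perfect square. A Galois group lies in the alternating group exactly when the discriminant is a square in Q, so the Galois group (S_3) is not contained in A_6.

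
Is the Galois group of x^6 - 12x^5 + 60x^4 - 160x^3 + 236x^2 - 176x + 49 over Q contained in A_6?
The polynomial is irreducible of degree 6 over Q. Its discriminant is -3356224, which is not a perfect square. A Galois group lies in the alternating group exactly when the discriminant is a square in Q, so the Galois group (S_4 x C_2) is not contained in A_6.

No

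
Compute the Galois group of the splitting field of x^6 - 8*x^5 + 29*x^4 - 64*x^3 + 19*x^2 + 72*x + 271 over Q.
The polynomial f is an irreducible sextic over Q, so G = Gal(f/Q) is one of the 16 transitive subgroups 6T1, ..., 6T16 of S_6. The discriminant of f is 564385546240000 = 23756800^2, a perfect square, so G is contained in A_6. The transitive groups of degree 6 contained in A_6 are: A_4 (6T4, order 12), S_4 (6T7, order 24), (C_3 x C_3) : C_4 (6T10, order 36), PSL(2,5) (6T12, order 60), A_6 (6T15, order 360). By Dedekind's theorem, for a prime p not dividing disc(f) the degrees of the irreducible factors of f mod p form the cycle type of an element of G. Factoring f modulo the 19 such primes p <= 79 (skipping 2, 5, 29, which divide the discriminant), each new pattern first appears at: mod 3: f = (x^2 + x + 2)(x^4 + 2x + 2), pattern 4+2; mod 11: f = (x^3 + 7x + 10)(x^3 + 3x^2 + 4), pattern 3+3; mod 19: f = (x + 13)(x + 15)(x^2 + 9x + 10)(x^2 + 12x + 2), pattern 2+2+1+1; mod 61: f = (x + 4)(x + 37)(x + 51)(x^3 + 22x^2 + 36x + 25), pattern 3+1+1+1. No other pattern occurs in this range, so the set of observed cycle types is {4+2, 3+3, 2+2+1+1, 3+1+1+1}. The candidates containing elements of all these cycle types are (C_3 x C_3) : C_4 (6T10) of order 36, A_6 (6T15) of order 360; the others are excluded. The observed types are precisely the cycle types that occur in (C_3 x C_3) : C_4 (6T10) (apart from the identity). Each of the other remaining candidates has further cycle types, and by the Chebotarev density theorem the matching factorization patterns would occur for a proportion of primes equal to their share of the group: A_6 (6T15) additionally contains elements of type 5+1 (144 of its 360 elements, about 40% of primes). None of the 19 primes tested shows any such pattern (for each of these groups the chance of that is below 10^-4), which rules them out. Hence G = (C_3 x C_3) : C_4 (6T10), of order 36.

(C_3 x C_3) : C_4, the transitive group 6T10 of order 36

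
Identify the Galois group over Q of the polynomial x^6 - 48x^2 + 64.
The polynomial f is an irreducible sextic over Q, so G = Gal(f/Q) is one of the 16 transitive subgroups 6T1, ..., 6T16 of S_6. The discriminant of f is -450868486864896, which is not a perfect square, so G is not contained in A_6. The transitive groups of degree 6 not contained in A_6 are: C_6 (6T1, order 6), S_3 (6T2, order 6), D_6 (6T3, order 12), C_3 x S_3 (6T5, order 18), A_4 x C_2 (6T6, order 24), S_4 (6T8, order 24), S_3 x S_3 (6T9, order 36), S_4 x C_2 (6T11, order 48), (S_3 x S_3) : C_2 (6T13, order 72), PGL(2,5) (6T14, order 120), S_6 (6T16, order 720). By Dedekind's theorem, for a prime p not dividing disc(f) the degrees of the irreducible factors of f mod p form the cycle type of an element of G. Factoring f modulo the 33 such primes p <= 149 (skipping 2, 3, which divide the discriminant), each new pattern first appears at: mod 5: f = (x^3 + x^2 + 3x + 1)(x^3 + 4x^2 + 3x + 4), pattern 3+3; mod 7: f = (x^6 + x^2 + 1), pattern 6; mod 17: f = (x + 1)(x + 16)(x^2 + 6)(x^2 + 12), pattern 2+2+1+1; mod 19: f = (x + 3)(x + 6)(x + 13)(x + 16)(x^2 + 7), pattern 2+1+1+1+1; mod 71: f = (x^2 + 29)(x^2 + 49)(x^2 + 64), pattern 2+2+2. No other pattern occurs in this range, so the set of observed cycle types is {3+3, 6, 2+2+1+1, 2+1+1+1+1, 2+2+2}. The candidates containing elements of all these cycle types are A_4 x C_2 (6T6) of order 24, S_4 x C_2 (6T11) of order 48, (S_3 x S_3) : C_2 (6T13) of order 72, S_6 (6T16) of order 720; the others are excluded. The observed types are precisely the cycle types that occur in A_4 x C_2 (6T6) (apart from the identity). Each of the other remaining candidates has further cycle types, and by the Chebotarev density theorem the matching factorization patterns would occur for a proportion of primes equal to their share of the group: S_4 x C_2 (6T11) additionally contains elements of type 4+2, 4+1+1 (12 of its 48 elements, about 25% of primes); (S_3 x S_3) : C_2 (6T13) additionally contains elements of type 4+2, 3+2+1, 3+1+1+1 (34 of its 72 elements, about 47% of primes); S_6 (6T16) additionally contains elements of type 5+1, 4+2, 4+1+1, 3+2+1, 3+1+1+1 (484 of its 720 elements, about 67% of primes). None of the 33 primes tested shows any such pattern (for each of these groups the chance of that is below 10^-4), which rules them out. Hence G = A_4 x C_2 (6T6), of order 24.

6T6: A_4 x C_2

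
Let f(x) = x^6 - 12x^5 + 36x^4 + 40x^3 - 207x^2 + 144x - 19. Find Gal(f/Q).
A_4 x C_2 (also written A4xC2)

The polynomial f is an irreducible sextic over Q, so G = Gal(f/Q) is one of the 16 transitive subgroups 6T1, ..., 6T16 of S_6. The discriminant of f is -9221581132716096, which is not a perfect square, so G is not contained in A_6. The transitive groups of degree 6 not contained in A_6 are: C_6 (6T1, order 6), S_3 (6T2, order 6), D_6 (6T3, order 12), C_3 x S_3 (6T5, order 18), A_4 x C_2 (6T6, order 24), S_4 (6T8, order 24), S_3 x S_3 (6T9, order 36), S_4 x C_2 (6T11, order 48), (S_3 x S_3) : C_2 (6T13, order 72), PGL(2,5) (6T14, order 120), S_6 (6T16, order 720). By Dedekind's theorem, for a prime p not dividing disc(f) the degrees of the irreducible factors of f mod p form the cycle type of an element of G. Factoring f modulo the 33 such primes p <= 149 (skipping 2, 3, which divide the discriminant), each new pattern first appears at: mod 5: f = (x^3 + x^2 + 4x + 1)(x^3 + 2x^2 + 1), pattern 3+3; mod 7: f = (x^6 + 2x^5 + x^4 + 5x^3 + 3x^2 + 4x + 2), pattern 6; mod 17: f = (x + 15)(x + 16)(x^2 + x + 16)(x^2 + 7x + 1), pattern 2+2+1+1; mod 19: f = (x)(x + 1)(x + 4)(x + 13)(x^2 + 8x + 13), pattern 2+1+1+1+1; mod 71: f = (x^2 + 3x + 36)(x^2 + 18x + 40)(x^2 + 38x + 31), pattern 2+2+2. No other pattern occurs in this range, so the set of observed cycle types is {3+3, 6, 2+2+1+1, 2+1+1+1+1, 2+2+2}. The candidates containing elements of all these cycle types are A_4 x C_2 (6T6) of order 24, S_4 x C_2 (6T11) of order 48, (S_3 x S_3) : C_2 (6T13) of order 72, S_6 (6T16) of order 720; the others are excluded. The observed types are precisely the cycle types that occur in A_4 x C_2 (6T6) (apart from the identity). Each of the other remaining candidates has further cycle types, and by the Chebotarev density theorem the matching factorization patterns would occur for a proportion of primes equal to their share of the group: S_4 x C_2 (6T11) additionally contains elements of type 4+2, 4+1+1 (12 of its 48 elements, about 25% of primes); (S_3 x S_3) : C_2 (6T13) additionally contains elements of type 4+2, 3+2+1, 3+1+1+1 (34 of its 72 elements, about 47% of primes); S_6 (6T16) additionally contains elements of type 5+1, 4+2, 4+1+1, 3+2+1, 3+1+1+1 (484 of its 720 elements, about 67% of primes). None of the 33 primes tested shows any such pattern (for each of these groups the chance of that is below 10^-4), which rules them out. Hence G = A_4 x C_2 (6T6), of order 24.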